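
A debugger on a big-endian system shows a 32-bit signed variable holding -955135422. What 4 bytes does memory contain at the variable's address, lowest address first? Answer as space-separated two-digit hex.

Two's complement of -955135422 in 32 bits: 955135422 = 0x38EE35BE; invert → 0xC711CA41; add 1 → 0xC711CA42.
Split into bytes (most-significant first): C7 11 CA 42.
Big-endian stores the most-significant byte at the lowest address.
So the memory order matches the most-significant-first order: C7 11 CA 42.

C7 11 CA 42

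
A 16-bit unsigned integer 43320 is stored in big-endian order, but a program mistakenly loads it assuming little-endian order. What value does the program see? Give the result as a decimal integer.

14505

43320 in 16-bit hexadecimal is 0xA938.
Stored big-endian, the bytes at ascending addresses are A9 38.
Read back as little-endian, the first byte is least significant, giving 0x38A9.
0x38A9 = 14505.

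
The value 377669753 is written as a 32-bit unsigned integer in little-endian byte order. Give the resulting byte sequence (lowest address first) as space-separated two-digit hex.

79 C8 82 16

377669753 in hexadecimal, padded to 32 bits, is 0x1682C879.
Split into bytes (most-significant first): 16 82 C8 79.
Little-endian stores the least-significant byte at the lowest address.
So at ascending addresses the bytes are 79 C8 82 16.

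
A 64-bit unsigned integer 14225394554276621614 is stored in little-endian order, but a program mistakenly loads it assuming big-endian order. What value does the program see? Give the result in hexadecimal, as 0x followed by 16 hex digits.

14225394554276621614 in 64-bit hexadecimal is 0xC56AC0FA4D6F2D2E.
Stored little-endian, the bytes at ascending addresses are 2E 2D 6F 4D FA C0 6A C5.
Read back as big-endian, the last byte is least significant, giving 0x2E2D6F4DFAC06AC5.

0x2E2D6F4DFAC06AC5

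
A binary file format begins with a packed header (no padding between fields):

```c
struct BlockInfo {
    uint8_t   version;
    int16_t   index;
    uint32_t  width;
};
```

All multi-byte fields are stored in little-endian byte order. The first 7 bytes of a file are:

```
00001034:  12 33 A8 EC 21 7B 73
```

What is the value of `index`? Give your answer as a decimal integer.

`index` follows `version` (1 byte), so it starts at byte offset 1 and occupies 2 bytes.
Bytes at offsets 1..2: 33 A8.
In little-endian order the low byte comes first in memory.
Reassemble most-significant byte first: A8 33 → 0xA833.
Top bit is set, so as a signed 16-bit value this is 0xA833 − 2^16 = -22477.

-22477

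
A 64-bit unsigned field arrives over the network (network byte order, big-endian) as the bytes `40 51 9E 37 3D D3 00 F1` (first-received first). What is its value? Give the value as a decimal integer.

4634659451638579441

Big-endian stores the most-significant byte at the lowest address.
The bytes are already most-significant first: 0x40519E373DD300F1.
0x40519E373DD300F1 = 4634659451638579441.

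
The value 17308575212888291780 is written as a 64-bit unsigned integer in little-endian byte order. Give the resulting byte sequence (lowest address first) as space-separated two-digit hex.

17308575212888291780 in hexadecimal, padded to 64 bits, is 0xF03469738C5679C4.
Split into bytes (most-significant first): F0 34 69 73 8C 56 79 C4.
Little-endian stores the least-significant byte at the lowest address.
So at ascending addresses the bytes are C4 79 56 8C 73 69 34 F0.

C4 79 56 8C 73 69 34 F0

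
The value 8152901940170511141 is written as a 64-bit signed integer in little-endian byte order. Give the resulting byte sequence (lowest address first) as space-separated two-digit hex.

25 D3 74 60 1E ED 24 71

8152901940170511141 in hexadecimal, padded to 64 bits, is 0x7124ED1E6074D325.
Split into bytes (most-significant first): 71 24 ED 1E 60 74 D3 25.
Little-endian stores the least-significant byte at the lowest address.
So at ascending addresses the bytes are 25 D3 74 60 1E ED 24 71.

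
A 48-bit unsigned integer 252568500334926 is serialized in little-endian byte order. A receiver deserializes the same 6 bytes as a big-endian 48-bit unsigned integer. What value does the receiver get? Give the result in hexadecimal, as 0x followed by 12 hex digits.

0x4E71BEAFB5E5

252568500334926 in 48-bit hexadecimal is 0xE5B5AFBE714E.
Stored little-endian, the bytes at ascending addresses are 4E 71 BE AF B5 E5.
Read back as big-endian, the last byte is least significant, giving 0x4E71BEAFB5E5.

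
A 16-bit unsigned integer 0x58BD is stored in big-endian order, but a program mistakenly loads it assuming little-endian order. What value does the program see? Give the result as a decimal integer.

Stored big-endian, the bytes at ascending addresses are 58 BD.
Read back as little-endian, the first byte is least significant, giving 0xBD58.
0xBD58 = 48472.

48472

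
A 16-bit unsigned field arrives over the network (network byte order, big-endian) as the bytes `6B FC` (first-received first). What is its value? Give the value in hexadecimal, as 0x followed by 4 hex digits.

0x6BFC

Big-endian stores the most-significant byte at the lowest address.
The bytes are already most-significant first: 0x6BFC.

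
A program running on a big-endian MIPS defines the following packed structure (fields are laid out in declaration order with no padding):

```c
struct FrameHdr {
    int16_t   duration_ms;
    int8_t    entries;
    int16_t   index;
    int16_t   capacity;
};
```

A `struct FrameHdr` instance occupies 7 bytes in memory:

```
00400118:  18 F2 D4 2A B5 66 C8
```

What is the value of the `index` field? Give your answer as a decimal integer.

`index` follows `duration_ms` (2 B), `entries` (1 B), so it starts at offset 2 + 1 = 3 and occupies 2 bytes.
Bytes at offsets 3..4: 2A B5.
In big-endian order the high byte comes first in memory.
The bytes are already most-significant first: 0x2AB5.
0x2AB5 = 10933.

10933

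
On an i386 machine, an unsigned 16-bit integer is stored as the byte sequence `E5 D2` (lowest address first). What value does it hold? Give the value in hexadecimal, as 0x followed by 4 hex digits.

0xD2E5

Little-endian stores the least-significant byte at the lowest address.
Reassemble most-significant byte first: D2 E5 → 0xD2E5.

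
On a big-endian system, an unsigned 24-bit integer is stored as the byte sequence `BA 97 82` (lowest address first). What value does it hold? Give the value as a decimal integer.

In big-endian order the high byte comes first in memory.
The bytes are already most-significant first: 0xBA9782.
0xBA9782 = 12228482.

12228482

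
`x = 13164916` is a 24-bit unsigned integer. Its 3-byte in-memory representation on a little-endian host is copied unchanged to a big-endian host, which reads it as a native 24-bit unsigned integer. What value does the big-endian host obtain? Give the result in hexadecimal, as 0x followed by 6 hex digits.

13164916 in 24-bit hexadecimal is 0xC8E174.
Stored little-endian, the bytes at ascending addresses are 74 E1 C8.
Read back as big-endian, the last byte is least significant, giving 0x74E1C8.

0x74E1C8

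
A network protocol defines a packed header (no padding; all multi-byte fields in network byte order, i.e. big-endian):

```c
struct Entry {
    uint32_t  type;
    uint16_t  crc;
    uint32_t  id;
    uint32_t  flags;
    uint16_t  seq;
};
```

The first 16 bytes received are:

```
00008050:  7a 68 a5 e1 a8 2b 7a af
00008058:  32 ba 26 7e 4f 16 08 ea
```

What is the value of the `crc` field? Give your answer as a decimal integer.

43051

`crc` follows `type` (4 bytes), so it starts at byte offset 4 and occupies 2 bytes.
Bytes at offsets 4..5: A8 2B.
Big-endian stores the most-significant byte at the lowest address.
The bytes are already most-significant first: 0xA82B.
0xA82B = 43051.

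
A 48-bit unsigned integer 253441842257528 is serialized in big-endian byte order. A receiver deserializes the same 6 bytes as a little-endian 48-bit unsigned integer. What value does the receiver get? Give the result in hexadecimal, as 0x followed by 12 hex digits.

253441842257528 in 48-bit hexadecimal is 0xE68106FA9E78.
Stored big-endian, the bytes at ascending addresses are E6 81 06 FA 9E 78.
Read back as little-endian, the first byte is least significant, giving 0x789EFA0681E6.

0x789EFA0681E6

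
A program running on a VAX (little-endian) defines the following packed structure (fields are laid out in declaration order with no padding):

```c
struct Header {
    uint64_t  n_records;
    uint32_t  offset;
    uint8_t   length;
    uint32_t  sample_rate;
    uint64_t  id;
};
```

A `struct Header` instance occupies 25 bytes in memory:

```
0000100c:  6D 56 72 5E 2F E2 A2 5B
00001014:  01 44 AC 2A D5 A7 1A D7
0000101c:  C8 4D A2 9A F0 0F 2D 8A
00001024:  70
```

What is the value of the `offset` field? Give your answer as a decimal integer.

`offset` follows `n_records` (8 bytes), so it starts at byte offset 8 and occupies 4 bytes.
Bytes at offsets 8..11: 01 44 AC 2A.
Little-endian stores the least-significant byte at the lowest address.
Reassemble most-significant byte first: 2A AC 44 01 → 0x2AAC4401.
0x2AAC4401 = 715932673.

715932673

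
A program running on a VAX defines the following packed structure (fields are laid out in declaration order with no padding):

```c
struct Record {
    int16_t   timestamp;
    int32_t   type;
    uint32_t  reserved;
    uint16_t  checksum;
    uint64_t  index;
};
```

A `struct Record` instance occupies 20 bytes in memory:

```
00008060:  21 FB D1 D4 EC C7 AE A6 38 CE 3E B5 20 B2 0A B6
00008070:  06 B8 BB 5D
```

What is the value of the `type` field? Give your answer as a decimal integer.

`type` follows `timestamp` (2 bytes), so it starts at byte offset 2 and occupies 4 bytes.
Bytes at offsets 2..5: D1 D4 EC C7.
Little-endian stores the least-significant byte at the lowest address.
Reassemble most-significant byte first: C7 EC D4 D1 → 0xC7ECD4D1.
Top bit is set, so as a signed 32-bit value this is 0xC7ECD4D1 − 2^32 = -940780335.

-940780335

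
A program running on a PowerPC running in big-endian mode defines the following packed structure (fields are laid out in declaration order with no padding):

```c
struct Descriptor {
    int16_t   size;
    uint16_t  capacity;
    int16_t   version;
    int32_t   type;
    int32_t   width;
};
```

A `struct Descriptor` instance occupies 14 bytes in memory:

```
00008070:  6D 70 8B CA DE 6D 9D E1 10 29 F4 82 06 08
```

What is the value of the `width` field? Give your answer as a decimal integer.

-192805368

`width` follows `size` (2 B), `capacity` (2 B), `version` (2 B), `type` (4 B), so it starts at offset 2 + 2 + 2 + 4 = 10 and occupies 4 bytes.
Bytes at offsets 10..13: F4 82 06 08.
Big-endian stores the most-significant byte at the lowest address.
The bytes are already most-significant first: 0xF4820608.
Top bit is set, so as a signed 32-bit value this is 0xF4820608 − 2^32 = -192805368.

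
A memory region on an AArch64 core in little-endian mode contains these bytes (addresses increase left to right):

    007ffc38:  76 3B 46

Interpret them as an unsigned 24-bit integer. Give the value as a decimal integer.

4602742

Little-endian stores the least-significant byte at the lowest address.
Reassemble most-significant byte first: 46 3B 76 → 0x463B76.
0x463B76 = 4602742.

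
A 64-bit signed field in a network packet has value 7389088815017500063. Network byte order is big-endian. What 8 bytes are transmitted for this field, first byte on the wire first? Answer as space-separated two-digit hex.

66 8B 51 20 D0 EE 1D 9F

7389088815017500063 in hexadecimal, padded to 64 bits, is 0x668B5120D0EE1D9F.
Split into bytes (most-significant first): 66 8B 51 20 D0 EE 1D 9F.
Big-endian: lowest address holds the most-significant byte.
So the memory order matches the most-significant-first order: 66 8B 51 20 D0 EE 1D 9F.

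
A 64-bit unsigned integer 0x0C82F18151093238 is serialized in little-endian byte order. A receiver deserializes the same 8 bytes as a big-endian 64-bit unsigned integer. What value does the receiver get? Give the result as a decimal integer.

4049309260636586508

Stored little-endian, the bytes at ascending addresses are 38 32 09 51 81 F1 82 0C.
Read back as big-endian, the last byte is least significant, giving 0x3832095181F1820C.
0x3832095181F1820C = 4049309260636586508.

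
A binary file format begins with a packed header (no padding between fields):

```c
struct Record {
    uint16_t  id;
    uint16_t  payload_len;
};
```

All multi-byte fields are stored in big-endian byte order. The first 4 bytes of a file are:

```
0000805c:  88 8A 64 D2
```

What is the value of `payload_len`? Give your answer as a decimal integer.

`payload_len` follows `id` (2 bytes), so it starts at byte offset 2 and occupies 2 bytes.
Bytes at offsets 2..3: 64 D2.
In big-endian order the high byte comes first in memory.
The bytes are already most-significant first: 0x64D2.
0x64D2 = 25810.

25810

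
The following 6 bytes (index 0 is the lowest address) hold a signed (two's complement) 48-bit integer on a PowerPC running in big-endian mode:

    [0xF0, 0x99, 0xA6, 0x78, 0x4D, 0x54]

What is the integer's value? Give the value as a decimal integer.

Big-endian: lowest address holds the most-significant byte.
The bytes are already most-significant first: 0xF099A6784D54.
Top bit is set, so as a signed 48-bit value this is 0xF099A6784D54 − 2^48 = -16932263146156.

-16932263146156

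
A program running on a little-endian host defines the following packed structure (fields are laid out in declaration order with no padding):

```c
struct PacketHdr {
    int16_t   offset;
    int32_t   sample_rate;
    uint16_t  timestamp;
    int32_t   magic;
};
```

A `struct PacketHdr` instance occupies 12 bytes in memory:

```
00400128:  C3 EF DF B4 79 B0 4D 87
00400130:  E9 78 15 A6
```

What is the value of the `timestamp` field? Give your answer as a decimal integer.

34637

`timestamp` follows `offset` (2 B), `sample_rate` (4 B), so it starts at offset 2 + 4 = 6 and occupies 2 bytes.
Bytes at offsets 6..7: 4D 87.
In little-endian order the low byte comes first in memory.
Reassemble most-significant byte first: 87 4D → 0x874D.
0x874D = 34637.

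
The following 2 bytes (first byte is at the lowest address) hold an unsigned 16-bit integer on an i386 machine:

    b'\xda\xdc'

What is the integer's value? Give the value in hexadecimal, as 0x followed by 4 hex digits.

0xDCDA

In little-endian order the low byte comes first in memory.
Reassemble most-significant byte first: DC DA → 0xDCDA.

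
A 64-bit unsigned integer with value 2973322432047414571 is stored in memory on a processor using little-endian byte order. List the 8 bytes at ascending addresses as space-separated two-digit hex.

2B FD E2 A4 FF 5C 43 29

2973322432047414571 in hexadecimal, padded to 64 bits, is 0x29435CFFA4E2FD2B.
Split into bytes (most-significant first): 29 43 5C FF A4 E2 FD 2B.
Little-endian: lowest address holds the least-significant byte.
So at ascending addresses the bytes are 2B FD E2 A4 FF 5C 43 29.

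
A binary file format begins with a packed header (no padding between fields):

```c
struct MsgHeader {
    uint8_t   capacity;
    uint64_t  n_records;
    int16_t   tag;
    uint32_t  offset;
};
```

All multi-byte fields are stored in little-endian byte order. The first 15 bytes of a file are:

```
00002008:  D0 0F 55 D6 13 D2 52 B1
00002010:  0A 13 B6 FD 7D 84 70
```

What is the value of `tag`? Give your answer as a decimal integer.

-18925

`tag` follows `capacity` (1 B), `n_records` (8 B), so it starts at offset 1 + 8 = 9 and occupies 2 bytes.
Bytes at offsets 9..10: 13 B6.
Little-endian stores the least-significant byte at the lowest address.
Reassemble most-significant byte first: B6 13 → 0xB613.
Top bit is set, so as a signed 16-bit value this is 0xB613 − 2^16 = -18925.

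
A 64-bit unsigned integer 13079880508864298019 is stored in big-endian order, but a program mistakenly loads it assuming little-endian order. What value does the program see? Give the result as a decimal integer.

2557035009123976629

13079880508864298019 in 64-bit hexadecimal is 0xB5851205CB697C23.
Stored big-endian, the bytes at ascending addresses are B5 85 12 05 CB 69 7C 23.
Read back as little-endian, the first byte is least significant, giving 0x237C69CB051285B5.
0x237C69CB051285B5 = 2557035009123976629.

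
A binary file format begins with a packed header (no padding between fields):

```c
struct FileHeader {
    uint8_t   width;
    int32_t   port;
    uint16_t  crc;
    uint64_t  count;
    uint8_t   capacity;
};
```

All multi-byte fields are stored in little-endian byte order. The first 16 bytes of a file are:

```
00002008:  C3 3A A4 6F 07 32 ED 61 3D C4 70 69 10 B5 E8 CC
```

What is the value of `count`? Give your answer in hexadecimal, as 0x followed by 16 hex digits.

0xE8B5106970C43D61

`count` follows `width` (1 B), `port` (4 B), `crc` (2 B), so it starts at offset 1 + 4 + 2 = 7 and occupies 8 bytes.
Bytes at offsets 7..14: 61 3D C4 70 69 10 B5 E8.
Little-endian stores the least-significant byte at the lowest address.
Reassemble most-significant byte first: E8 B5 10 69 70 C4 3D 61 → 0xE8B5106970C43D61.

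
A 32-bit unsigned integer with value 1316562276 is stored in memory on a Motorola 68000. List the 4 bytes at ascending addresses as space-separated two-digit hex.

1316562276 in hexadecimal, padded to 32 bits, is 0x4E792564.
Split into bytes (most-significant first): 4E 79 25 64.
Big-endian: lowest address holds the most-significant byte.
So the memory order matches the most-significant-first order: 4E 79 25 64.

4E 79 25 64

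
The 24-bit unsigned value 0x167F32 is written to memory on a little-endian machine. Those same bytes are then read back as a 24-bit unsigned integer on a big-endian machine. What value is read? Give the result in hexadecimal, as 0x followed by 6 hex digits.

0x327F16

Stored little-endian, the bytes at ascending addresses are 32 7F 16.
Read back as big-endian, the last byte is least significant, giving 0x327F16.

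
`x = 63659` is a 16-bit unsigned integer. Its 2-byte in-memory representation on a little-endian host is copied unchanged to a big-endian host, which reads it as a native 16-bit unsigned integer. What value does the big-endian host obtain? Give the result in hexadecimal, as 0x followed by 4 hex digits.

63659 in 16-bit hexadecimal is 0xF8AB.
Stored little-endian, the bytes at ascending addresses are AB F8.
Read back as big-endian, the last byte is least significant, giving 0xABF8.

0xABF8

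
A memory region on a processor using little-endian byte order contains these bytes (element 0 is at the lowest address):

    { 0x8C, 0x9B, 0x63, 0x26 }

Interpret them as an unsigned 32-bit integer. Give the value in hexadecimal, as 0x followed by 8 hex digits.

Little-endian: lowest address holds the least-significant byte.
Reassemble most-significant byte first: 26 63 9B 8C → 0x26639B8C.

0x26639B8C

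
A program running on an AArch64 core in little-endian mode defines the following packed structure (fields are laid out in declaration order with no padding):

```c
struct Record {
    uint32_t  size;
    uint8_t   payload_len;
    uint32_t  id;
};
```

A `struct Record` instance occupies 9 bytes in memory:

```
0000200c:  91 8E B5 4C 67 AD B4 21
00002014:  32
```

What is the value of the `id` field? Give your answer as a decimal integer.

841069741

`id` follows `size` (4 B), `payload_len` (1 B), so it starts at offset 4 + 1 = 5 and occupies 4 bytes.
Bytes at offsets 5..8: AD B4 21 32.
Little-endian stores the least-significant byte at the lowest address.
Reassemble most-significant byte first: 32 21 B4 AD → 0x3221B4AD.
0x3221B4AD = 841069741.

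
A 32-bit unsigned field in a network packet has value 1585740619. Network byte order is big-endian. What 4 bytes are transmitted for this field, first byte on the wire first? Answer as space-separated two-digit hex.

5E 84 7B 4B

1585740619 in hexadecimal, padded to 32 bits, is 0x5E847B4B.
Split into bytes (most-significant first): 5E 84 7B 4B.
Big-endian stores the most-significant byte at the lowest address.
So the memory order matches the most-significant-first order: 5E 84 7B 4B.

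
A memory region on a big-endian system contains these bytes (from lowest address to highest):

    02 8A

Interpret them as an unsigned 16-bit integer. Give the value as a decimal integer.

650

Big-endian: lowest address holds the most-significant byte.
The bytes are already most-significant first: 0x028A.
0x028A = 650.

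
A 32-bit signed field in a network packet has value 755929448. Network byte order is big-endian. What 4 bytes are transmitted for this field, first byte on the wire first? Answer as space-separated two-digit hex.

755929448 in hexadecimal, padded to 32 bits, is 0x2D0E9168.
Split into bytes (most-significant first): 2D 0E 91 68.
Big-endian: lowest address holds the most-significant byte.
So the memory order matches the most-significant-first order: 2D 0E 91 68.

2D 0E 91 68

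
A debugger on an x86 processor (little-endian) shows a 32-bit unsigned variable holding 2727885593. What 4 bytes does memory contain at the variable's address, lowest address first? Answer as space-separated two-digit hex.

2727885593 in hexadecimal, padded to 32 bits, is 0xA2983B19.
Split into bytes (most-significant first): A2 98 3B 19.
Little-endian stores the least-significant byte at the lowest address.
So at ascending addresses the bytes are 19 3B 98 A2.

19 3B 98 A2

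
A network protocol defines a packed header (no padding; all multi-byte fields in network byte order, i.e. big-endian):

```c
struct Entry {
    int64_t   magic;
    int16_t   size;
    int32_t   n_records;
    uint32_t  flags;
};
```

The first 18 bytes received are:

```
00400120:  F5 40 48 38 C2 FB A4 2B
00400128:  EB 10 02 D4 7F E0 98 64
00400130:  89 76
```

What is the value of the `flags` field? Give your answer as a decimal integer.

`flags` follows `magic` (8 B), `size` (2 B), `n_records` (4 B), so it starts at offset 8 + 2 + 4 = 14 and occupies 4 bytes.
Bytes at offsets 14..17: 98 64 89 76.
In big-endian order the high byte comes first in memory.
The bytes are already most-significant first: 0x98648976.
0x98648976 = 2556725622.

2556725622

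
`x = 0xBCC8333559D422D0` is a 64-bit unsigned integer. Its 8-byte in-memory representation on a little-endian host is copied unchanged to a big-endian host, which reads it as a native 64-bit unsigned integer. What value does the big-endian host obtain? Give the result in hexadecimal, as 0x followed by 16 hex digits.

0xD022D4593533C8BC

Stored little-endian, the bytes at ascending addresses are D0 22 D4 59 35 33 C8 BC.
Read back as big-endian, the last byte is least significant, giving 0xD022D4593533C8BC.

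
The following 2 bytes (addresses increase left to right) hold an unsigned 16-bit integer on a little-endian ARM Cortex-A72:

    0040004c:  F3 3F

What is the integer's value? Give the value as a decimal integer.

16371

Little-endian stores the least-significant byte at the lowest address.
Reassemble most-significant byte first: 3F F3 → 0x3FF3.
0x3FF3 = 16371.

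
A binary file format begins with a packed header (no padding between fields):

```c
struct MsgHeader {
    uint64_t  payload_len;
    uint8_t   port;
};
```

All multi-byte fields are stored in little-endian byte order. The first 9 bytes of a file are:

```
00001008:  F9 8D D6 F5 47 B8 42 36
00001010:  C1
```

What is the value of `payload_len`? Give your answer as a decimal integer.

3909890045717679609

`payload_len` is the first field, at byte offset 0, occupying 8 bytes.
Bytes at offsets 0..7: F9 8D D6 F5 47 B8 42 36.
Little-endian: lowest address holds the least-significant byte.
Reassemble most-significant byte first: 36 42 B8 47 F5 D6 8D F9 → 0x3642B847F5D68DF9.
0x3642B847F5D68DF9 = 3909890045717679609.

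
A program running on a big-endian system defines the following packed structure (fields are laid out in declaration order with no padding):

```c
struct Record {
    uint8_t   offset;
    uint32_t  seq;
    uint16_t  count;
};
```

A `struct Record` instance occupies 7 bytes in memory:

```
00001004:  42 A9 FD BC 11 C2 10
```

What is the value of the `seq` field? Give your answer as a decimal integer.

2851978257

`seq` follows `offset` (1 byte), so it starts at byte offset 1 and occupies 4 bytes.
Bytes at offsets 1..4: A9 FD BC 11.
Big-endian stores the most-significant byte at the lowest address.
The bytes are already most-significant first: 0xA9FDBC11.
0xA9FDBC11 = 2851978257.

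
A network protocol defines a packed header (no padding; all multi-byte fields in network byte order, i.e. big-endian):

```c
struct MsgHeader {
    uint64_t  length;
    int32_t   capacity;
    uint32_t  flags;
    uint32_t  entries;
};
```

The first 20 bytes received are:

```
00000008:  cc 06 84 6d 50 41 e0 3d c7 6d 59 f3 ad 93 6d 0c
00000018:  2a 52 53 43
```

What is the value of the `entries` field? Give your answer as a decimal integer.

`entries` follows `length` (8 B), `capacity` (4 B), `flags` (4 B), so it starts at offset 8 + 4 + 4 = 16 and occupies 4 bytes.
Bytes at offsets 16..19: 2A 52 53 43.
Big-endian: lowest address holds the most-significant byte.
The bytes are already most-significant first: 0x2A525343.
0x2A525343 = 710038339.

710038339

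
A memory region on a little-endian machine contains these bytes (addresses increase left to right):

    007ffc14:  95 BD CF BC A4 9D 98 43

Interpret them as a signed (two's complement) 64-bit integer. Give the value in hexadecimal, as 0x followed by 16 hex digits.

In little-endian order the low byte comes first in memory.
Reassemble most-significant byte first: 43 98 9D A4 BC CF BD 95 → 0x43989DA4BCCFBD95.

0x43989DA4BCCFBD95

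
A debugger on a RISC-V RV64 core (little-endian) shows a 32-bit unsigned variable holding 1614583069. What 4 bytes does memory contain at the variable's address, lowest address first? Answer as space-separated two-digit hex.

1614583069 in hexadecimal, padded to 32 bits, is 0x603C951D.
Split into bytes (most-significant first): 60 3C 95 1D.
In little-endian order the low byte comes first in memory.
So at ascending addresses the bytes are 1D 95 3C 60.

1D 95 3C 60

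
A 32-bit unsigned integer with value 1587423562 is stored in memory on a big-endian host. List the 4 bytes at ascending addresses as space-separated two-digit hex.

5E 9E 29 4A

1587423562 in hexadecimal, padded to 32 bits, is 0x5E9E294A.
Split into bytes (most-significant first): 5E 9E 29 4A.
In big-endian order the high byte comes first in memory.
So the memory order matches the most-significant-first order: 5E 9E 29 4A.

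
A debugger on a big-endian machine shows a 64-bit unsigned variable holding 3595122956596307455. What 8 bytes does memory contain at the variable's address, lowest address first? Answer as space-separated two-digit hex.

3595122956596307455 in hexadecimal, padded to 64 bits, is 0x31E47147FFC665FF.
Split into bytes (most-significant first): 31 E4 71 47 FF C6 65 FF.
In big-endian order the high byte comes first in memory.
So the memory order matches the most-significant-first order: 31 E4 71 47 FF C6 65 FF.

31 E4 71 47 FF C6 65 FF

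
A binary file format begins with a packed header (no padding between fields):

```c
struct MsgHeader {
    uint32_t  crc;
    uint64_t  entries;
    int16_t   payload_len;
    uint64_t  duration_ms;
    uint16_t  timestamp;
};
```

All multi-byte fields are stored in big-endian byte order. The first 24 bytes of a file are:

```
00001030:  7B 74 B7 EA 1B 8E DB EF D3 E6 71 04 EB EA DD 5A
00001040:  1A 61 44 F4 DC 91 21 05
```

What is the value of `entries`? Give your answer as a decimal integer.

1985766308815728900

`entries` follows `crc` (4 bytes), so it starts at byte offset 4 and occupies 8 bytes.
Bytes at offsets 4..11: 1B 8E DB EF D3 E6 71 04.
Big-endian: lowest address holds the most-significant byte.
The bytes are already most-significant first: 0x1B8EDBEFD3E67104.
0x1B8EDBEFD3E67104 = 1985766308815728900.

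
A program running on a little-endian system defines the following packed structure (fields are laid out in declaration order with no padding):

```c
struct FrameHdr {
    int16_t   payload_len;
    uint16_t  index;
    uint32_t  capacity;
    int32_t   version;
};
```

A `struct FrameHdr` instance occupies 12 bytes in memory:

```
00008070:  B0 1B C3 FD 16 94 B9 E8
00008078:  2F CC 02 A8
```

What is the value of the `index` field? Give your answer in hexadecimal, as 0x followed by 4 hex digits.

`index` follows `payload_len` (2 bytes), so it starts at byte offset 2 and occupies 2 bytes.
Bytes at offsets 2..3: C3 FD.
In little-endian order the low byte comes first in memory.
Reassemble most-significant byte first: FD C3 → 0xFDC3.

0xFDC3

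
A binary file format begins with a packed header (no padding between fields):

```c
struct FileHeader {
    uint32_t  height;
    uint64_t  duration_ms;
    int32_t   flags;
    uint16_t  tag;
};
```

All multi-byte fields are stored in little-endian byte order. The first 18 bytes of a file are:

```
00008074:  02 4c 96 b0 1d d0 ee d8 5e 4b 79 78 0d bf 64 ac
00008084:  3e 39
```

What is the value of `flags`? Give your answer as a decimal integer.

-1402683635

`flags` follows `height` (4 B), `duration_ms` (8 B), so it starts at offset 4 + 8 = 12 and occupies 4 bytes.
Bytes at offsets 12..15: 0D BF 64 AC.
In little-endian order the low byte comes first in memory.
Reassemble most-significant byte first: AC 64 BF 0D → 0xAC64BF0D.
Top bit is set, so as a signed 32-bit value this is 0xAC64BF0D − 2^32 = -1402683635.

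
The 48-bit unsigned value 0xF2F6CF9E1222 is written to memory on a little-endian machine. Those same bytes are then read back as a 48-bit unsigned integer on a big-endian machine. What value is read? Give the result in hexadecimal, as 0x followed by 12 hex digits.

Stored little-endian, the bytes at ascending addresses are 22 12 9E CF F6 F2.
Read back as big-endian, the last byte is least significant, giving 0x22129ECFF6F2.

0x22129ECFF6F2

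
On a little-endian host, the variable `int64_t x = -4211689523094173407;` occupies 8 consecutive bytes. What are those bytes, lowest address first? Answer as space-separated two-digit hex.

Two's complement of -4211689523094173407 in 64 bits: 4211689523094173407 = 0x3A72ED4E884336DF; invert → 0xC58D12B177BCC920; add 1 → 0xC58D12B177BCC921.
Split into bytes (most-significant first): C5 8D 12 B1 77 BC C9 21.
In little-endian order the low byte comes first in memory.
So at ascending addresses the bytes are 21 C9 BC 77 B1 12 8D C5.

21 C9 BC 77 B1 12 8D C5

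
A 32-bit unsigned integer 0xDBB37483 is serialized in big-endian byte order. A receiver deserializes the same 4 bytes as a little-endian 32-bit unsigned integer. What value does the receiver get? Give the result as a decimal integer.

Stored big-endian, the bytes at ascending addresses are DB B3 74 83.
Read back as little-endian, the first byte is least significant, giving 0x8374B3DB.
0x8374B3DB = 2205463515.

2205463515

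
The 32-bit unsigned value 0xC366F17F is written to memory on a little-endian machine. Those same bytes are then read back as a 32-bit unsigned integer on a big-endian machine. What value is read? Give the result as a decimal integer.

2146526915

Stored little-endian, the bytes at ascending addresses are 7F F1 66 C3.
Read back as big-endian, the last byte is least significant, giving 0x7FF166C3.
0x7FF166C3 = 2146526915.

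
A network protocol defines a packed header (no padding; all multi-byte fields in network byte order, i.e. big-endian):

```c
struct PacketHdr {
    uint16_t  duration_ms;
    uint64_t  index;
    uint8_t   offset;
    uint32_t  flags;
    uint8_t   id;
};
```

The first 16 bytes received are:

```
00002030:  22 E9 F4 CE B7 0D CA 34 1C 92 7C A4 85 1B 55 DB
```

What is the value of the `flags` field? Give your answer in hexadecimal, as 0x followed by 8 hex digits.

`flags` follows `duration_ms` (2 B), `index` (8 B), `offset` (1 B), so it starts at offset 2 + 8 + 1 = 11 and occupies 4 bytes.
Bytes at offsets 11..14: A4 85 1B 55.
Big-endian stores the most-significant byte at the lowest address.
The bytes are already most-significant first: 0xA4851B55.

0xA4851B55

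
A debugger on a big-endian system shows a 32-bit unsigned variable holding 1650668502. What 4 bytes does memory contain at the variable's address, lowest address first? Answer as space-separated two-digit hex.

62 63 33 D6

1650668502 in hexadecimal, padded to 32 bits, is 0x626333D6.
Split into bytes (most-significant first): 62 63 33 D6.
Big-endian stores the most-significant byte at the lowest address.
So the memory order matches the most-significant-first order: 62 63 33 D6.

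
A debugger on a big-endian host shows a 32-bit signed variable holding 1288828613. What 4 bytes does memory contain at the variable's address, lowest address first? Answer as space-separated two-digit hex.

1288828613 in hexadecimal, padded to 32 bits, is 0x4CD1F6C5.
Split into bytes (most-significant first): 4C D1 F6 C5.
Big-endian stores the most-significant byte at the lowest address.
So the memory order matches the most-significant-first order: 4C D1 F6 C5.

4C D1 F6 C5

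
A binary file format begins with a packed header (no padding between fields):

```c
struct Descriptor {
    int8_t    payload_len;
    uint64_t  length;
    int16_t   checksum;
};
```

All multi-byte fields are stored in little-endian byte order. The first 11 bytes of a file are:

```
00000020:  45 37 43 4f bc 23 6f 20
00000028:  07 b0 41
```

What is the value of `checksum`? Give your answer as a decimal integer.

16816

`checksum` follows `payload_len` (1 B), `length` (8 B), so it starts at offset 1 + 8 = 9 and occupies 2 bytes.
Bytes at offsets 9..10: B0 41.
Little-endian stores the least-significant byte at the lowest address.
Reassemble most-significant byte first: 41 B0 → 0x41B0.
0x41B0 = 16816.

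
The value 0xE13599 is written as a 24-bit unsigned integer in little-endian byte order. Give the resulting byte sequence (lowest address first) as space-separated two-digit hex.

Split into bytes (most-significant first): E1 35 99.
Little-endian: lowest address holds the least-significant byte.
So at ascending addresses the bytes are 99 35 E1.

99 35 E1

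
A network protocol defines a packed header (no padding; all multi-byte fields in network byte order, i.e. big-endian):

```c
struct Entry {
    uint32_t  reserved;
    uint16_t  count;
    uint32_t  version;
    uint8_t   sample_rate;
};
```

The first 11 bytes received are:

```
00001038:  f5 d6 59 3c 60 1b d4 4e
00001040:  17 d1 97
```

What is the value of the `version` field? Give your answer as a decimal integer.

`version` follows `reserved` (4 B), `count` (2 B), so it starts at offset 4 + 2 = 6 and occupies 4 bytes.
Bytes at offsets 6..9: D4 4E 17 D1.
Big-endian stores the most-significant byte at the lowest address.
The bytes are already most-significant first: 0xD44E17D1.
0xD44E17D1 = 3561887697.

3561887697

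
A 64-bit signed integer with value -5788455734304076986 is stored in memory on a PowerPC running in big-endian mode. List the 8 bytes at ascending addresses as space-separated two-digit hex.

Two's complement of -5788455734304076986 in 64 bits: 5788455734304076986 = 0x5054B9D2614474BA; invert → 0xAFAB462D9EBB8B45; add 1 → 0xAFAB462D9EBB8B46.
Split into bytes (most-significant first): AF AB 46 2D 9E BB 8B 46.
Big-endian: lowest address holds the most-significant byte.
So the memory order matches the most-significant-first order: AF AB 46 2D 9E BB 8B 46.

AF AB 46 2D 9E BB 8B 46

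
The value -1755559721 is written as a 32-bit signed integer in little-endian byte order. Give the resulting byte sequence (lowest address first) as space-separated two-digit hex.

Two's complement of -1755559721 in 32 bits: 1755559721 = 0x68A3B729; invert → 0x975C48D6; add 1 → 0x975C48D7.
Split into bytes (most-significant first): 97 5C 48 D7.
Little-endian: lowest address holds the least-significant byte.
So at ascending addresses the bytes are D7 48 5C 97.

D7 48 5C 97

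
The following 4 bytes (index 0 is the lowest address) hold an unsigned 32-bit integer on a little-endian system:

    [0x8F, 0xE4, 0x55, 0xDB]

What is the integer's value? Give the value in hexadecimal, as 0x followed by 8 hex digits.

Little-endian: lowest address holds the least-significant byte.
Reassemble most-significant byte first: DB 55 E4 8F → 0xDB55E48F.

0xDB55E48F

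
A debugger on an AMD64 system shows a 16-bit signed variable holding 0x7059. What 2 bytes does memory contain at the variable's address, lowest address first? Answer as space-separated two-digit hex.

59 70

Split into bytes (most-significant first): 70 59.
Little-endian: lowest address holds the least-significant byte.
So at ascending addresses the bytes are 59 70.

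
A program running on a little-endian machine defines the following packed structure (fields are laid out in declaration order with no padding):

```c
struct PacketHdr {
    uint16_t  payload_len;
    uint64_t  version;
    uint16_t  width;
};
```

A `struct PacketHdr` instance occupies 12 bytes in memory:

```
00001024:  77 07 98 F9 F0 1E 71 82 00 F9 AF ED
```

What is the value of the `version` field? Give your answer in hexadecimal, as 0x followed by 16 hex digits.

0xF90082711EF0F998

`version` follows `payload_len` (2 bytes), so it starts at byte offset 2 and occupies 8 bytes.
Bytes at offsets 2..9: 98 F9 F0 1E 71 82 00 F9.
Little-endian: lowest address holds the least-significant byte.
Reassemble most-significant byte first: F9 00 82 71 1E F0 F9 98 → 0xF90082711EF0F998.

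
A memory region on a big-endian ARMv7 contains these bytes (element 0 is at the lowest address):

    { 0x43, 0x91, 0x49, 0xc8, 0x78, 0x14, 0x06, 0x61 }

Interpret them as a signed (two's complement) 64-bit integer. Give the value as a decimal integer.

Big-endian: lowest address holds the most-significant byte.
The bytes are already most-significant first: 0x439149C878140661.
0x439149C878140661 = 4868753797521081953.

4868753797521081953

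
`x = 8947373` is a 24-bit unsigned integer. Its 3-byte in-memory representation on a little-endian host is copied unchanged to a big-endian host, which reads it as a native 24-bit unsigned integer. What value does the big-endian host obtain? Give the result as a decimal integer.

11372168

8947373 in 24-bit hexadecimal is 0x8886AD.
Stored little-endian, the bytes at ascending addresses are AD 86 88.
Read back as big-endian, the last byte is least significant, giving 0xAD8688.
0xAD8688 = 11372168.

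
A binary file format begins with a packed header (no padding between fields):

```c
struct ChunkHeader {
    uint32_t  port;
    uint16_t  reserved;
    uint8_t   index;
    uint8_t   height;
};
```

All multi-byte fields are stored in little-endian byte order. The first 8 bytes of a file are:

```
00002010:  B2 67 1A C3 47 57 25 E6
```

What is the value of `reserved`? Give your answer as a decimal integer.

22343

`reserved` follows `port` (4 bytes), so it starts at byte offset 4 and occupies 2 bytes.
Bytes at offsets 4..5: 47 57.
Little-endian: lowest address holds the least-significant byte.
Reassemble most-significant byte first: 57 47 → 0x5747.
0x5747 = 22343.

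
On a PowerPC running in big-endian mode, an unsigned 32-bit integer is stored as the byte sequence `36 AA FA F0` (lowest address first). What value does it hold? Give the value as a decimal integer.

Big-endian stores the most-significant byte at the lowest address.
The bytes are already most-significant first: 0x36AAFAF0.
0x36AAFAF0 = 917175024.

917175024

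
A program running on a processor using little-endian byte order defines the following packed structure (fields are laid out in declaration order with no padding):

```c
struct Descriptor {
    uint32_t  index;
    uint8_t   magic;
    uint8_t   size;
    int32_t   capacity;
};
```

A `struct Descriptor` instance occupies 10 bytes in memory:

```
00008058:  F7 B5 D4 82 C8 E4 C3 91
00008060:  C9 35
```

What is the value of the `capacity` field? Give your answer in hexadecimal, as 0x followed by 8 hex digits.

`capacity` follows `index` (4 B), `magic` (1 B), `size` (1 B), so it starts at offset 4 + 1 + 1 = 6 and occupies 4 bytes.
Bytes at offsets 6..9: C3 91 C9 35.
Little-endian stores the least-significant byte at the lowest address.
Reassemble most-significant byte first: 35 C9 91 C3 → 0x35C991C3.

0x35C991C3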